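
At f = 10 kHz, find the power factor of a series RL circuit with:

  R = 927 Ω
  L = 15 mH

Step 1 — Angular frequency: ω = 2π·f = 2π·1e+04 = 6.283e+04 rad/s.
Step 2 — Component impedances:
  R: Z = R = 927 Ω
  L: Z = jωL = j·6.283e+04·0.015 = 0 + j942.5 Ω
Step 3 — Series combination: Z_total = R + L = 927 + j942.5 Ω = 1322∠45.5° Ω.
Step 4 — Power factor: PF = cos(φ) = Re(Z)/|Z| = 927/1322 = 0.7012.
Step 5 — Type: Im(Z) = 942.5 ⇒ lagging (phase φ = 45.5°).

PF = 0.7012 (lagging, φ = 45.5°)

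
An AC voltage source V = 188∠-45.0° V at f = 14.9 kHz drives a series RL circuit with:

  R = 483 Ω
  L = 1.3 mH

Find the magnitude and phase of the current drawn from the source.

Step 1 — Angular frequency: ω = 2π·f = 2π·1.49e+04 = 9.362e+04 rad/s.
Step 2 — Component impedances:
  R: Z = R = 483 Ω
  L: Z = jωL = j·9.362e+04·0.0013 = 0 + j121.7 Ω
Step 3 — Series combination: Z_total = R + L = 483 + j121.7 Ω = 498.1∠14.1° Ω.
Step 4 — Source phasor: V = 188∠-45.0° V = 132.9 - j132.9 V.
Step 5 — Ohm's law: I = V / Z_total = (132.9 - j132.9) / (483 + j121.7) = 0.1936 - j0.324 A.
Step 6 — Convert to polar: |I| = 0.3774 A, ∠I = -59.1°.

I = 0.3774∠-59.1° A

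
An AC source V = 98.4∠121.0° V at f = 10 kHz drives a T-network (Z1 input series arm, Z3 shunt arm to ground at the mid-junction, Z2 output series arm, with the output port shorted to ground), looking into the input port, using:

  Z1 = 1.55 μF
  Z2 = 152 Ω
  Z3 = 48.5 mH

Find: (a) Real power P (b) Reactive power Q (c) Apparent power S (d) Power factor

Step 1 — Angular frequency: ω = 2π·f = 2π·1e+04 = 6.283e+04 rad/s.
Step 2 — Component impedances:
  Z1: Z = 1/(jωC) = -j/(ω·C) = 0 - j10.27 Ω
  Z2: Z = R = 152 Ω
  Z3: Z = jωL = j·6.283e+04·0.0485 = 0 + j3047 Ω
Step 3 — With the output port shorted to ground, the output series arm Z2 runs from the junction to ground; the shunt arm Z3 also runs from the junction to ground. They appear in parallel: Z3 || Z2 = 151.6 + j7.563 Ω.
Step 4 — Series with input arm Z1: Z_in = Z1 + (Z3 || Z2) = 151.6 - j2.705 Ω = 151.6∠-1.0° Ω.
Step 5 — Source phasor: V = 98.4∠121.0° V = -50.68 + j84.35 V.
Step 6 — Current: I = V / Z = -0.3441 + j0.5501 A = 0.6489∠122.0° A.
Step 7 — Complex power: S = V·I* = 63.84 - j1.139 VA.
Step 8 — Real power: P = Re(S) = 63.84 W.
Step 9 — Reactive power: Q = Im(S) = -1.139 VAR.
Step 10 — Apparent power: |S| = 63.85 VA.
Step 11 — Power factor: PF = P/|S| = 0.9998 (leading).

(a) P = 63.84 W  (b) Q = -1.139 VAR  (c) S = 63.85 VA  (d) PF = 0.9998 (leading)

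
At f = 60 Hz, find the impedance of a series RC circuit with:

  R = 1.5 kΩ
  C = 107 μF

Step 1 — Angular frequency: ω = 2π·f = 2π·60 = 377 rad/s.
Step 2 — Component impedances:
  R: Z = R = 1500 Ω
  C: Z = 1/(jωC) = -j/(ω·C) = 0 - j24.79 Ω
Step 3 — Series combination: Z_total = R + C = 1500 - j24.79 Ω = 1500∠-0.9° Ω.

Z = 1500 - j24.79 Ω = 1500∠-0.9° Ω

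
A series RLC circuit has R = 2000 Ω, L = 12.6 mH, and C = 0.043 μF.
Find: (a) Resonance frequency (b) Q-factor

Step 1 — Resonance condition Im(Z)=0 gives ω₀ = 1/√(LC).
Step 2 — ω₀ = 1/√(0.0126·4.3e-08) = 4.296e+04 rad/s.
Step 3 — f₀ = ω₀/(2π) = 6838 Hz.
Step 4 — Series Q: Q = ω₀L/R = 4.296e+04·0.0126/2000 = 0.2707.

(a) f₀ = 6838 Hz  (b) Q = 0.2707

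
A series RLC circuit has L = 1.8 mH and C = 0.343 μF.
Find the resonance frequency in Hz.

Step 1 — Resonance condition Im(Z)=0 gives ω₀ = 1/√(LC).
Step 2 — ω₀ = 1/√(0.0018·3.43e-07) = 4.025e+04 rad/s.
Step 3 — f₀ = ω₀/(2π) = 6405 Hz.

f₀ = 6405 Hz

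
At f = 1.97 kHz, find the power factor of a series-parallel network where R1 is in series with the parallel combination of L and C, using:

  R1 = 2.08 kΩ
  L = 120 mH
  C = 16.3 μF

Step 1 — Angular frequency: ω = 2π·f = 2π·1970 = 1.238e+04 rad/s.
Step 2 — Component impedances:
  R1: Z = R = 2080 Ω
  L: Z = jωL = j·1.238e+04·0.12 = 0 + j1485 Ω
  C: Z = 1/(jωC) = -j/(ω·C) = 0 - j4.956 Ω
Step 3 — Parallel branch: L || C = 1/(1/L + 1/C) = 0 - j4.973 Ω.
Step 4 — Series with R1: Z_total = R1 + (L || C) = 2080 - j4.973 Ω = 2080∠-0.1° Ω.
Step 5 — Power factor: PF = cos(φ) = Re(Z)/|Z| = 2080/2080 = 1.
Step 6 — Type: Im(Z) = -4.973 ⇒ leading (phase φ = -0.1°).

PF = 1 (leading, φ = -0.1°)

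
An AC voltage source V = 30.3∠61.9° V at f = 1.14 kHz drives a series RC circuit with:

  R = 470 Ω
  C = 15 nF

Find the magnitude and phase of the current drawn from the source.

Step 1 — Angular frequency: ω = 2π·f = 2π·1140 = 7163 rad/s.
Step 2 — Component impedances:
  R: Z = R = 470 Ω
  C: Z = 1/(jωC) = -j/(ω·C) = 0 - j9307 Ω
Step 3 — Series combination: Z_total = R + C = 470 - j9307 Ω = 9319∠-87.1° Ω.
Step 4 — Source phasor: V = 30.3∠61.9° V = 14.27 + j26.73 V.
Step 5 — Ohm's law: I = V / Z_total = (14.27 + j26.73) / (470 - j9307) = -0.002787 + j0.001674 A.
Step 6 — Convert to polar: |I| = 0.003251 A, ∠I = 149.0°.

I = 0.003251∠149.0° A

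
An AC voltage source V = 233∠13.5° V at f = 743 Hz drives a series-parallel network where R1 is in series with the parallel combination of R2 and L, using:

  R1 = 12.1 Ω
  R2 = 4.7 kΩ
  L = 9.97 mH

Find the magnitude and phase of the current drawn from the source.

Step 1 — Angular frequency: ω = 2π·f = 2π·743 = 4668 rad/s.
Step 2 — Component impedances:
  R1: Z = R = 12.1 Ω
  R2: Z = R = 4700 Ω
  L: Z = jωL = j·4668·0.00997 = 0 + j46.54 Ω
Step 3 — Parallel branch: R2 || L = 1/(1/R2 + 1/L) = 0.4609 + j46.54 Ω.
Step 4 — Series with R1: Z_total = R1 + (R2 || L) = 12.56 + j46.54 Ω = 48.2∠74.9° Ω.
Step 5 — Source phasor: V = 233∠13.5° V = 226.6 + j54.39 V.
Step 6 — Ohm's law: I = V / Z_total = (226.6 + j54.39) / (12.56 + j46.54) = 2.314 - j4.244 A.
Step 7 — Convert to polar: |I| = 4.834 A, ∠I = -61.4°.

I = 4.834∠-61.4° A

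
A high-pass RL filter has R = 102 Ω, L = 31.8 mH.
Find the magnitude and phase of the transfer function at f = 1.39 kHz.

Step 1 — Angular frequency: ω = 2π·1390 = 8734 rad/s.
Step 2 — Transfer function: H(jω) = jωL/(R + jωL).
Step 3 — Numerator jωL = j·277.7; denominator R + jωL = 102 + j277.7.
Step 4 — H = 0.8811 + j0.3236.
Step 5 — Magnitude: |H| = 0.9387 (-0.5 dB); phase: φ = 20.2°.

|H| = 0.9387 (-0.5 dB), φ = 20.2°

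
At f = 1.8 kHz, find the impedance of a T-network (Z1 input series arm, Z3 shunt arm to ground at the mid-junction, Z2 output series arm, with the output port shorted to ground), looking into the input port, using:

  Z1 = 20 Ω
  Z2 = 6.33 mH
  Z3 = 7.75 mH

Step 1 — Angular frequency: ω = 2π·f = 2π·1800 = 1.131e+04 rad/s.
Step 2 — Component impedances:
  Z1: Z = R = 20 Ω
  Z2: Z = jωL = j·1.131e+04·0.00633 = 0 + j71.59 Ω
  Z3: Z = jωL = j·1.131e+04·0.00775 = 0 + j87.65 Ω
Step 3 — With the output port shorted to ground, the output series arm Z2 runs from the junction to ground; the shunt arm Z3 also runs from the junction to ground. They appear in parallel: Z3 || Z2 = 0 + j39.41 Ω.
Step 4 — Series with input arm Z1: Z_in = Z1 + (Z3 || Z2) = 20 + j39.41 Ω = 44.19∠63.1° Ω.

Z = 20 + j39.41 Ω = 44.19∠63.1° Ω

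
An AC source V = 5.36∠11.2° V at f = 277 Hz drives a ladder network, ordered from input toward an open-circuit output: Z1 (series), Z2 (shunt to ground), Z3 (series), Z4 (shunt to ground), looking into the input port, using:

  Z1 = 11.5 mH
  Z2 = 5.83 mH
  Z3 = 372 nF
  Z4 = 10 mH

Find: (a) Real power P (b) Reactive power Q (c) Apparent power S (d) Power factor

Step 1 — Angular frequency: ω = 2π·f = 2π·277 = 1740 rad/s.
Step 2 — Component impedances:
  Z1: Z = jωL = j·1740·0.0115 = 0 + j20.02 Ω
  Z2: Z = jωL = j·1740·0.00583 = 0 + j10.15 Ω
  Z3: Z = 1/(jωC) = -j/(ω·C) = 0 - j1545 Ω
  Z4: Z = jωL = j·1740·0.01 = 0 + j17.4 Ω
Step 3 — Ladder network (open output): work backward from the far end, alternating series and parallel combinations. Z_in = 0 + j30.23 Ω = 30.23∠90.0° Ω.
Step 4 — Source phasor: V = 5.36∠11.2° V = 5.258 + j1.041 V.
Step 5 — Current: I = V / Z = 0.03444 - j0.1739 A = 0.1773∠-78.8° A.
Step 6 — Complex power: S = V·I* = 0 + j0.9504 VA.
Step 7 — Real power: P = Re(S) = 0 W.
Step 8 — Reactive power: Q = Im(S) = 0.9504 VAR.
Step 9 — Apparent power: |S| = 0.9504 VA.
Step 10 — Power factor: PF = P/|S| = 0 (lagging).

(a) P = 0 W  (b) Q = 0.9504 VAR  (c) S = 0.9504 VA  (d) PF = 0 (lagging)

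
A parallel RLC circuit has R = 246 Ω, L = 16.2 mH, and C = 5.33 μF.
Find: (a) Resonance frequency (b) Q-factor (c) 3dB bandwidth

Step 1 — Resonance: ω₀ = 1/√(LC) = 1/√(0.0162·5.33e-06) = 3403 rad/s.
Step 2 — f₀ = ω₀/(2π) = 541.6 Hz.
Step 3 — Parallel Q: Q = R/(ω₀L) = 246/(3403·0.0162) = 4.462.
Step 4 — Bandwidth: Δω = ω₀/Q = 762.7 rad/s; BW = Δω/(2π) = 121.4 Hz.

(a) f₀ = 541.6 Hz  (b) Q = 4.462  (c) BW = 121.4 Hz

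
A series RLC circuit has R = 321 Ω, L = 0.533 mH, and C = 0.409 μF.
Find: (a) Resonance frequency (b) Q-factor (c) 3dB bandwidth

Step 1 — Resonance: ω₀ = 1/√(LC) = 1/√(0.000533·4.09e-07) = 6.773e+04 rad/s.
Step 2 — f₀ = ω₀/(2π) = 1.078e+04 Hz.
Step 3 — Series Q: Q = ω₀L/R = 6.773e+04·0.000533/321 = 0.1125.
Step 4 — Bandwidth: Δω = ω₀/Q = 6.023e+05 rad/s; BW = Δω/(2π) = 9.585e+04 Hz.

(a) f₀ = 1.078e+04 Hz  (b) Q = 0.1125  (c) BW = 9.585e+04 Hz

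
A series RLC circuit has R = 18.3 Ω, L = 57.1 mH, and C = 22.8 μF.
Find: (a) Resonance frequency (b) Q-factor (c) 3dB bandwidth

Step 1 — Resonance condition Im(Z)=0 gives ω₀ = 1/√(LC).
Step 2 — ω₀ = 1/√(0.0571·2.28e-05) = 876.4 rad/s.
Step 3 — f₀ = ω₀/(2π) = 139.5 Hz.
Step 4 — Series Q: Q = ω₀L/R = 876.4·0.0571/18.3 = 2.735.
Step 5 — 3dB bandwidth: Δω = ω₀/Q = 320.5 rad/s; BW = Δω/(2π) = 51.01 Hz.

(a) f₀ = 139.5 Hz  (b) Q = 2.735  (c) BW = 51.01 Hz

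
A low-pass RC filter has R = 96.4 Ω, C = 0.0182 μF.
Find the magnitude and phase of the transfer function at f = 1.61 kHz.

Step 1 — Angular frequency: ω = 2π·1610 = 1.012e+04 rad/s.
Step 2 — Transfer function: H(jω) = 1/(1 + jωRC).
Step 3 — Denominator: 1 + jωRC = 1 + j·1.012e+04·96.4·1.82e-08 = 1 + j0.01775.
Step 4 — H = 0.9997 - j0.01774.
Step 5 — Magnitude: |H| = 0.9998 (-0.0 dB); phase: φ = -1.0°.

|H| = 0.9998 (-0.0 dB), φ = -1.0°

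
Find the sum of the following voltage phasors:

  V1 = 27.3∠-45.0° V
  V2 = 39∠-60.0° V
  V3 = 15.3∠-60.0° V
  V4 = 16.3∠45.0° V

Step 1 — Convert each phasor to rectangular form:
  V1 = 27.3·(cos(-45.0°) + j·sin(-45.0°)) = 19.3 - j19.3 V
  V2 = 39·(cos(-60.0°) + j·sin(-60.0°)) = 19.5 - j33.77 V
  V3 = 15.3·(cos(-60.0°) + j·sin(-60.0°)) = 7.65 - j13.25 V
  V4 = 16.3·(cos(45.0°) + j·sin(45.0°)) = 11.53 + j11.53 V
Step 2 — Sum components: V_total = 57.98 - j54.8 V.
Step 3 — Convert to polar: |V_total| = 79.78 V, ∠V_total = -43.4°.

V_total = 79.78∠-43.4° V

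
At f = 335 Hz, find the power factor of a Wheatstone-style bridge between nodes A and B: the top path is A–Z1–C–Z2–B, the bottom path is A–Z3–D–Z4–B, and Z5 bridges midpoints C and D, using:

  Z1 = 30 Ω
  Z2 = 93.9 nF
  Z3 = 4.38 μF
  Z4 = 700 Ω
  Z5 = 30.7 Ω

Step 1 — Angular frequency: ω = 2π·f = 2π·335 = 2105 rad/s.
Step 2 — Component impedances:
  Z1: Z = R = 30 Ω
  Z2: Z = 1/(jωC) = -j/(ω·C) = 0 - j5060 Ω
  Z3: Z = 1/(jωC) = -j/(ω·C) = 0 - j108.5 Ω
  Z4: Z = R = 700 Ω
  Z5: Z = R = 30.7 Ω
Step 3 — Bridge requires nodal analysis (the Z5 bridge couples midpoints C and D, so the two paths cannot be reduced to a simple series/parallel combination). Setting node B to ground and injecting 1 A at node A, the 3-node admittance system at A, C, D solves to V_A = Z_AB = 728 - j126.5 Ω = 739∠-9.9° Ω.
Step 4 — Power factor: PF = cos(φ) = Re(Z)/|Z| = 728.05/738.96 = 0.9852.
Step 5 — Type: Im(Z) = -126.5 ⇒ leading (phase φ = -9.9°).

PF = 0.9852 (leading, φ = -9.9°)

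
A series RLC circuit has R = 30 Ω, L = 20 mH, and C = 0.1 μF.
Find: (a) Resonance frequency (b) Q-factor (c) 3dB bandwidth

Step 1 — Resonance condition Im(Z)=0 gives ω₀ = 1/√(LC).
Step 2 — ω₀ = 1/√(0.02·1e-07) = 2.236e+04 rad/s.
Step 3 — f₀ = ω₀/(2π) = 3559 Hz.
Step 4 — Series Q: Q = ω₀L/R = 2.236e+04·0.02/30 = 14.91.
Step 5 — 3dB bandwidth: Δω = ω₀/Q = 1500 rad/s; BW = Δω/(2π) = 238.7 Hz.

(a) f₀ = 3559 Hz  (b) Q = 14.91  (c) BW = 238.7 Hz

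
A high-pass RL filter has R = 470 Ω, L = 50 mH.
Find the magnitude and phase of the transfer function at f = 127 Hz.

Step 1 — Angular frequency: ω = 2π·127 = 798 rad/s.
Step 2 — Transfer function: H(jω) = jωL/(R + jωL).
Step 3 — Numerator jωL = j·39.9; denominator R + jωL = 470 + j39.9.
Step 4 — H = 0.007155 + j0.08428.
Step 5 — Magnitude: |H| = 0.08459 (-21.5 dB); phase: φ = 85.1°.

|H| = 0.08459 (-21.5 dB), φ = 85.1°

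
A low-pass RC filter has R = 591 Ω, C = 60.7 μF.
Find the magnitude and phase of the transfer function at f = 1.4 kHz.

Step 1 — Angular frequency: ω = 2π·1400 = 8796 rad/s.
Step 2 — Transfer function: H(jω) = 1/(1 + jωRC).
Step 3 — Denominator: 1 + jωRC = 1 + j·8796·591·6.07e-05 = 1 + j315.6.
Step 4 — H = 1.004e-05 - j0.003169.
Step 5 — Magnitude: |H| = 0.003169 (-50.0 dB); phase: φ = -89.8°.

|H| = 0.003169 (-50.0 dB), φ = -89.8°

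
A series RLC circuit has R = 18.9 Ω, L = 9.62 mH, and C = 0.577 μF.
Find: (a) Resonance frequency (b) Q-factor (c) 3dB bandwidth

Step 1 — Resonance condition Im(Z)=0 gives ω₀ = 1/√(LC).
Step 2 — ω₀ = 1/√(0.00962·5.77e-07) = 1.342e+04 rad/s.
Step 3 — f₀ = ω₀/(2π) = 2136 Hz.
Step 4 — Series Q: Q = ω₀L/R = 1.342e+04·0.00962/18.9 = 6.832.
Step 5 — 3dB bandwidth: Δω = ω₀/Q = 1965 rad/s; BW = Δω/(2π) = 312.7 Hz.

(a) f₀ = 2136 Hz  (b) Q = 6.832  (c) BW = 312.7 Hz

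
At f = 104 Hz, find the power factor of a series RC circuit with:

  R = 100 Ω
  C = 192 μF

Step 1 — Angular frequency: ω = 2π·f = 2π·104 = 653.5 rad/s.
Step 2 — Component impedances:
  R: Z = R = 100 Ω
  C: Z = 1/(jωC) = -j/(ω·C) = 0 - j7.97 Ω
Step 3 — Series combination: Z_total = R + C = 100 - j7.97 Ω = 100.3∠-4.6° Ω.
Step 4 — Power factor: PF = cos(φ) = Re(Z)/|Z| = 100/100.32 = 0.9968.
Step 5 — Type: Im(Z) = -7.97 ⇒ leading (phase φ = -4.6°).

PF = 0.9968 (leading, φ = -4.6°)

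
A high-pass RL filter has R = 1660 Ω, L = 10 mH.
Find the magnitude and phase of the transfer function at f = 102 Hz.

Step 1 — Angular frequency: ω = 2π·102 = 640.9 rad/s.
Step 2 — Transfer function: H(jω) = jωL/(R + jωL).
Step 3 — Numerator jωL = j·6.409; denominator R + jωL = 1660 + j6.409.
Step 4 — H = 1.491e-05 + j0.003861.
Step 5 — Magnitude: |H| = 0.003861 (-48.3 dB); phase: φ = 89.8°.

|H| = 0.003861 (-48.3 dB), φ = 89.8°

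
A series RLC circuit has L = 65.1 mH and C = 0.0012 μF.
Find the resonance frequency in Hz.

Step 1 — Resonance condition Im(Z)=0 gives ω₀ = 1/√(LC).
Step 2 — ω₀ = 1/√(0.0651·1.2e-09) = 1.131e+05 rad/s.
Step 3 — f₀ = ω₀/(2π) = 1.801e+04 Hz.

f₀ = 1.801e+04 Hz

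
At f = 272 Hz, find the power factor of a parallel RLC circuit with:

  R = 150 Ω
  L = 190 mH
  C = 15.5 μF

Step 1 — Angular frequency: ω = 2π·f = 2π·272 = 1709 rad/s.
Step 2 — Component impedances:
  R: Z = R = 150 Ω
  L: Z = jωL = j·1709·0.19 = 0 + j324.7 Ω
  C: Z = 1/(jωC) = -j/(ω·C) = 0 - j37.75 Ω
Step 3 — Parallel combination: 1/Z_total = 1/R + 1/L + 1/C; Z_total = 11.25 - j39.51 Ω = 41.08∠-74.1° Ω.
Step 4 — Power factor: PF = cos(φ) = Re(Z)/|Z| = 11.25/41.08 = 0.2739.
Step 5 — Type: Im(Z) = -39.51 ⇒ leading (phase φ = -74.1°).

PF = 0.2739 (leading, φ = -74.1°)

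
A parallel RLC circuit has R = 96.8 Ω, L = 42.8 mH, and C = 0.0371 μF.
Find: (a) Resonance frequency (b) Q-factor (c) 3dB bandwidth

Step 1 — Resonance: ω₀ = 1/√(LC) = 1/√(0.0428·3.71e-08) = 2.51e+04 rad/s.
Step 2 — f₀ = ω₀/(2π) = 3994 Hz.
Step 3 — Parallel Q: Q = R/(ω₀L) = 96.8/(2.51e+04·0.0428) = 0.09012.
Step 4 — Bandwidth: Δω = ω₀/Q = 2.785e+05 rad/s; BW = Δω/(2π) = 4.432e+04 Hz.

(a) f₀ = 3994 Hz  (b) Q = 0.09012  (c) BW = 4.432e+04 Hz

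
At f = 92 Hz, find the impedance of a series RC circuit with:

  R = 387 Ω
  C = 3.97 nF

Step 1 — Angular frequency: ω = 2π·f = 2π·92 = 578.1 rad/s.
Step 2 — Component impedances:
  R: Z = R = 387 Ω
  C: Z = 1/(jωC) = -j/(ω·C) = 0 - j4.358e+05 Ω
Step 3 — Series combination: Z_total = R + C = 387 - j4.358e+05 Ω = 4.358e+05∠-89.9° Ω.

Z = 387 - j4.358e+05 Ω = 4.358e+05∠-89.9° Ω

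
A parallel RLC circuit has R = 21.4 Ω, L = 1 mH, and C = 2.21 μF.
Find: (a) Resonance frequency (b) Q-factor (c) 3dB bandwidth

Step 1 — Resonance: ω₀ = 1/√(LC) = 1/√(0.001·2.21e-06) = 2.127e+04 rad/s.
Step 2 — f₀ = ω₀/(2π) = 3386 Hz.
Step 3 — Parallel Q: Q = R/(ω₀L) = 21.4/(2.127e+04·0.001) = 1.006.
Step 4 — Bandwidth: Δω = ω₀/Q = 2.114e+04 rad/s; BW = Δω/(2π) = 3365 Hz.

(a) f₀ = 3386 Hz  (b) Q = 1.006  (c) BW = 3365 Hz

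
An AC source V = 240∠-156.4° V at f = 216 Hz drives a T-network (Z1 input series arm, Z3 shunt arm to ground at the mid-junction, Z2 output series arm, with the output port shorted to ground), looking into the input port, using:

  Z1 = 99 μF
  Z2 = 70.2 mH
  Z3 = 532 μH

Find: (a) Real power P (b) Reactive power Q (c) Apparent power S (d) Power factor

Step 1 — Angular frequency: ω = 2π·f = 2π·216 = 1357 rad/s.
Step 2 — Component impedances:
  Z1: Z = 1/(jωC) = -j/(ω·C) = 0 - j7.443 Ω
  Z2: Z = jωL = j·1357·0.0702 = 0 + j95.27 Ω
  Z3: Z = jωL = j·1357·0.000532 = 0 + j0.722 Ω
Step 3 — With the output port shorted to ground, the output series arm Z2 runs from the junction to ground; the shunt arm Z3 also runs from the junction to ground. They appear in parallel: Z3 || Z2 = 0 + j0.7166 Ω.
Step 4 — Series with input arm Z1: Z_in = Z1 + (Z3 || Z2) = 0 - j6.726 Ω = 6.726∠-90.0° Ω.
Step 5 — Source phasor: V = 240∠-156.4° V = -219.9 - j96.08 V.
Step 6 — Current: I = V / Z = 14.29 - j32.7 A = 35.68∠-66.4° A.
Step 7 — Complex power: S = V·I* = 0 - j8564 VA.
Step 8 — Real power: P = Re(S) = 0 W.
Step 9 — Reactive power: Q = Im(S) = -8564 VAR.
Step 10 — Apparent power: |S| = 8564 VA.
Step 11 — Power factor: PF = P/|S| = 0 (leading).

(a) P = 0 W  (b) Q = -8564 VAR  (c) S = 8564 VA  (d) PF = 0 (leading)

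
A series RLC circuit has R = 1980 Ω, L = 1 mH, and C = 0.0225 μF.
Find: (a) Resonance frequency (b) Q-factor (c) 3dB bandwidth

Step 1 — Resonance: ω₀ = 1/√(LC) = 1/√(0.001·2.25e-08) = 2.108e+05 rad/s.
Step 2 — f₀ = ω₀/(2π) = 3.355e+04 Hz.
Step 3 — Series Q: Q = ω₀L/R = 2.108e+05·0.001/1980 = 0.1065.
Step 4 — Bandwidth: Δω = ω₀/Q = 1.98e+06 rad/s; BW = Δω/(2π) = 3.151e+05 Hz.

(a) f₀ = 3.355e+04 Hz  (b) Q = 0.1065  (c) BW = 3.151e+05 Hz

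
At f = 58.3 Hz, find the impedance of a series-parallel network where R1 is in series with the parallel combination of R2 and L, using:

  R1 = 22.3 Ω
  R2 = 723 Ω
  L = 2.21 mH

Step 1 — Angular frequency: ω = 2π·f = 2π·58.3 = 366.3 rad/s.
Step 2 — Component impedances:
  R1: Z = R = 22.3 Ω
  R2: Z = R = 723 Ω
  L: Z = jωL = j·366.3·0.00221 = 0 + j0.8095 Ω
Step 3 — Parallel branch: R2 || L = 1/(1/R2 + 1/L) = 0.0009064 + j0.8095 Ω.
Step 4 — Series with R1: Z_total = R1 + (R2 || L) = 22.3 + j0.8095 Ω = 22.32∠2.1° Ω.

Z = 22.3 + j0.8095 Ω = 22.32∠2.1° Ω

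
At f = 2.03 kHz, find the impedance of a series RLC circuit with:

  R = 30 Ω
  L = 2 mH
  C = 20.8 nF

Step 1 — Angular frequency: ω = 2π·f = 2π·2030 = 1.275e+04 rad/s.
Step 2 — Component impedances:
  R: Z = R = 30 Ω
  L: Z = jωL = j·1.275e+04·0.002 = 0 + j25.51 Ω
  C: Z = 1/(jωC) = -j/(ω·C) = 0 - j3769 Ω
Step 3 — Series combination: Z_total = R + L + C = 30 - j3744 Ω = 3744∠-89.5° Ω.

Z = 30 - j3744 Ω = 3744∠-89.5° Ω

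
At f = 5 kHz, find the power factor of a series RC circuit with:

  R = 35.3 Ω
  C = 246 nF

Step 1 — Angular frequency: ω = 2π·f = 2π·5000 = 3.142e+04 rad/s.
Step 2 — Component impedances:
  R: Z = R = 35.3 Ω
  C: Z = 1/(jωC) = -j/(ω·C) = 0 - j129.4 Ω
Step 3 — Series combination: Z_total = R + C = 35.3 - j129.4 Ω = 134.1∠-74.7° Ω.
Step 4 — Power factor: PF = cos(φ) = Re(Z)/|Z| = 35.3/134.1 = 0.2632.
Step 5 — Type: Im(Z) = -129.4 ⇒ leading (phase φ = -74.7°).

PF = 0.2632 (leading, φ = -74.7°)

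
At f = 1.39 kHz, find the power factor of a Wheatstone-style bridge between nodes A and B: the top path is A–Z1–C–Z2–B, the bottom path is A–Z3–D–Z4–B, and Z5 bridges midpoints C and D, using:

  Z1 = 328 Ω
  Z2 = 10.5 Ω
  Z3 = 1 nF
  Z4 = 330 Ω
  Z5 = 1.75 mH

Step 1 — Angular frequency: ω = 2π·f = 2π·1390 = 8734 rad/s.
Step 2 — Component impedances:
  Z1: Z = R = 328 Ω
  Z2: Z = R = 10.5 Ω
  Z3: Z = 1/(jωC) = -j/(ω·C) = 0 - j1.145e+05 Ω
  Z4: Z = R = 330 Ω
  Z5: Z = jωL = j·8734·0.00175 = 0 + j15.28 Ω
Step 3 — Bridge requires nodal analysis (the Z5 bridge couples midpoints C and D, so the two paths cannot be reduced to a simple series/parallel combination). Setting node B to ground and injecting 1 A at node A, the 3-node admittance system at A, C, D solves to V_A = Z_AB = 338.2 - j0.9253 Ω = 338.2∠-0.2° Ω.
Step 4 — Power factor: PF = cos(φ) = Re(Z)/|Z| = 338.2/338.2 = 1.
Step 5 — Type: Im(Z) = -0.9253 ⇒ leading (phase φ = -0.2°).

PF = 1 (leading, φ = -0.2°)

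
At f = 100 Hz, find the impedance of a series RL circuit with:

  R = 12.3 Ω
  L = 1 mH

Step 1 — Angular frequency: ω = 2π·f = 2π·100 = 628.3 rad/s.
Step 2 — Component impedances:
  R: Z = R = 12.3 Ω
  L: Z = jωL = j·628.3·0.001 = 0 + j0.6283 Ω
Step 3 — Series combination: Z_total = R + L = 12.3 + j0.6283 Ω = 12.32∠2.9° Ω.

Z = 12.3 + j0.6283 Ω = 12.32∠2.9° Ω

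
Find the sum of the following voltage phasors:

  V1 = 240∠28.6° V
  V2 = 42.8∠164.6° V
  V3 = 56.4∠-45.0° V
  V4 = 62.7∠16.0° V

Step 1 — Convert each phasor to rectangular form:
  V1 = 240·(cos(28.6°) + j·sin(28.6°)) = 210.7 + j114.9 V
  V2 = 42.8·(cos(164.6°) + j·sin(164.6°)) = -41.26 + j11.37 V
  V3 = 56.4·(cos(-45.0°) + j·sin(-45.0°)) = 39.88 - j39.88 V
  V4 = 62.7·(cos(16.0°) + j·sin(16.0°)) = 60.27 + j17.28 V
Step 2 — Sum components: V_total = 269.6 + j103.7 V.
Step 3 — Convert to polar: |V_total| = 288.8 V, ∠V_total = 21.0°.

V_total = 288.8∠21.0° V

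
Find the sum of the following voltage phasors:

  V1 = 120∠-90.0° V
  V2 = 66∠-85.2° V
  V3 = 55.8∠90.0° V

Step 1 — Convert each phasor to rectangular form:
  V1 = 120·(cos(-90.0°) + j·sin(-90.0°)) = 0 - j120 V
  V2 = 66·(cos(-85.2°) + j·sin(-85.2°)) = 5.523 - j65.77 V
  V3 = 55.8·(cos(90.0°) + j·sin(90.0°)) = 0 + j55.8 V
Step 2 — Sum components: V_total = 5.523 - j130 V.
Step 3 — Convert to polar: |V_total| = 130.1 V, ∠V_total = -87.6°.

V_total = 130.1∠-87.6° V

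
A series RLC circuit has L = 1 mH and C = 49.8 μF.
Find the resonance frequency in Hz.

Step 1 — Resonance condition Im(Z)=0 gives ω₀ = 1/√(LC).
Step 2 — ω₀ = 1/√(0.001·4.98e-05) = 4481 rad/s.
Step 3 — f₀ = ω₀/(2π) = 713.2 Hz.

f₀ = 713.2 Hz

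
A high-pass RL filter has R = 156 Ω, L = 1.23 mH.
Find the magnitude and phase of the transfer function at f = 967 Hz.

Step 1 — Angular frequency: ω = 2π·967 = 6076 rad/s.
Step 2 — Transfer function: H(jω) = jωL/(R + jωL).
Step 3 — Numerator jωL = j·7.473; denominator R + jωL = 156 + j7.473.
Step 4 — H = 0.00229 + j0.0478.
Step 5 — Magnitude: |H| = 0.04785 (-26.4 dB); phase: φ = 87.3°.

|H| = 0.04785 (-26.4 dB), φ = 87.3°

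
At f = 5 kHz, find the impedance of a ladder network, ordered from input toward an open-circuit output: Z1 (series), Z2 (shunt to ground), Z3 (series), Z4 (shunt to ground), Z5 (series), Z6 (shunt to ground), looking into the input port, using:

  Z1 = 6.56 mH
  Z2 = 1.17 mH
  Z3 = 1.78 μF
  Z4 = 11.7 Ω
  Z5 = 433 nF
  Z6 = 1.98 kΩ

Step 1 — Angular frequency: ω = 2π·f = 2π·5000 = 3.142e+04 rad/s.
Step 2 — Component impedances:
  Z1: Z = jωL = j·3.142e+04·0.00656 = 0 + j206.1 Ω
  Z2: Z = jωL = j·3.142e+04·0.00117 = 0 + j36.76 Ω
  Z3: Z = 1/(jωC) = -j/(ω·C) = 0 - j17.88 Ω
  Z4: Z = R = 11.7 Ω
  Z5: Z = 1/(jωC) = -j/(ω·C) = 0 - j73.51 Ω
  Z6: Z = R = 1980 Ω
Step 3 — Ladder network (open output): work backward from the far end, alternating series and parallel combinations. Z_in = 31.98 + j191 Ω = 193.6∠80.5° Ω.

Z = 31.98 + j191 Ω = 193.6∠80.5° Ω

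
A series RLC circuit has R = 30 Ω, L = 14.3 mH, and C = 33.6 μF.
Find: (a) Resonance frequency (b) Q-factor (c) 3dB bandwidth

Step 1 — Resonance condition Im(Z)=0 gives ω₀ = 1/√(LC).
Step 2 — ω₀ = 1/√(0.0143·3.36e-05) = 1443 rad/s.
Step 3 — f₀ = ω₀/(2π) = 229.6 Hz.
Step 4 — Series Q: Q = ω₀L/R = 1443·0.0143/30 = 0.6877.
Step 5 — 3dB bandwidth: Δω = ω₀/Q = 2098 rad/s; BW = Δω/(2π) = 333.9 Hz.

(a) f₀ = 229.6 Hz  (b) Q = 0.6877  (c) BW = 333.9 Hz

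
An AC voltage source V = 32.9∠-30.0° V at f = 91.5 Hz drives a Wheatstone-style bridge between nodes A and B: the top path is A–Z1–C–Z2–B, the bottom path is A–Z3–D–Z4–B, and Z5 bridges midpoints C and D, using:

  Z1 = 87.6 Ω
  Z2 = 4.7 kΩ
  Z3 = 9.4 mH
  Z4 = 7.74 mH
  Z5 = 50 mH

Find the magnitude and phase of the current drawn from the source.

Step 1 — Angular frequency: ω = 2π·f = 2π·91.5 = 574.9 rad/s.
Step 2 — Component impedances:
  Z1: Z = R = 87.6 Ω
  Z2: Z = R = 4700 Ω
  Z3: Z = jωL = j·574.9·0.0094 = 0 + j5.404 Ω
  Z4: Z = jωL = j·574.9·0.00774 = 0 + j4.45 Ω
  Z5: Z = jωL = j·574.9·0.05 = 0 + j28.75 Ω
Step 3 — Bridge requires nodal analysis (the Z5 bridge couples midpoints C and D, so the two paths cannot be reduced to a simple series/parallel combination). Setting node B to ground and injecting 1 A at node A, the 3-node admittance system at A, C, D solves to V_A = Z_AB = 0.2943 + j9.744 Ω = 9.749∠88.3° Ω.
Step 4 — Source phasor: V = 32.9∠-30.0° V = 28.49 - j16.45 V.
Step 5 — Ohm's law: I = V / Z_total = (28.49 - j16.45) / (0.2943 + j9.744) = -1.598 - j2.972 A.
Step 6 — Convert to polar: |I| = 3.375 A, ∠I = -118.3°.

I = 3.375∠-118.3° A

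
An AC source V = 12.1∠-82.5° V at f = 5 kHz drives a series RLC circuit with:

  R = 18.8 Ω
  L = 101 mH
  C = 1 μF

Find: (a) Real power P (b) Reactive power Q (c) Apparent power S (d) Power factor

Step 1 — Angular frequency: ω = 2π·f = 2π·5000 = 3.142e+04 rad/s.
Step 2 — Component impedances:
  R: Z = R = 18.8 Ω
  L: Z = jωL = j·3.142e+04·0.101 = 0 + j3173 Ω
  C: Z = 1/(jωC) = -j/(ω·C) = 0 - j31.83 Ω
Step 3 — Series combination: Z_total = R + L + C = 18.8 + j3141 Ω = 3141∠89.7° Ω.
Step 4 — Source phasor: V = 12.1∠-82.5° V = 1.579 - j12 V.
Step 5 — Current: I = V / Z = -0.003816 - j0.0005256 A = 0.003852∠-172.2° A.
Step 6 — Complex power: S = V·I* = 0.000279 + j0.04661 VA.
Step 7 — Real power: P = Re(S) = 0.000279 W.
Step 8 — Reactive power: Q = Im(S) = 0.04661 VAR.
Step 9 — Apparent power: |S| = 0.04661 VA.
Step 10 — Power factor: PF = P/|S| = 0.005985 (lagging).

(a) P = 0.000279 W  (b) Q = 0.04661 VAR  (c) S = 0.04661 VA  (d) PF = 0.005985 (lagging)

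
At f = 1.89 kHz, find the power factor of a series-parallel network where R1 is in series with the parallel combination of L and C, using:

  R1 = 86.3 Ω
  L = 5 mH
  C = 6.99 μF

Step 1 — Angular frequency: ω = 2π·f = 2π·1890 = 1.188e+04 rad/s.
Step 2 — Component impedances:
  R1: Z = R = 86.3 Ω
  L: Z = jωL = j·1.188e+04·0.005 = 0 + j59.38 Ω
  C: Z = 1/(jωC) = -j/(ω·C) = 0 - j12.05 Ω
Step 3 — Parallel branch: L || C = 1/(1/L + 1/C) = 0 - j15.11 Ω.
Step 4 — Series with R1: Z_total = R1 + (L || C) = 86.3 - j15.11 Ω = 87.61∠-9.9° Ω.
Step 5 — Power factor: PF = cos(φ) = Re(Z)/|Z| = 86.3/87.61 = 0.985.
Step 6 — Type: Im(Z) = -15.11 ⇒ leading (phase φ = -9.9°).

PF = 0.985 (leading, φ = -9.9°)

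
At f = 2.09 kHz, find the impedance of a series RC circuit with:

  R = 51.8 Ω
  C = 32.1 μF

Step 1 — Angular frequency: ω = 2π·f = 2π·2090 = 1.313e+04 rad/s.
Step 2 — Component impedances:
  R: Z = R = 51.8 Ω
  C: Z = 1/(jωC) = -j/(ω·C) = 0 - j2.372 Ω
Step 3 — Series combination: Z_total = R + C = 51.8 - j2.372 Ω = 51.85∠-2.6° Ω.

Z = 51.8 - j2.372 Ω = 51.85∠-2.6° Ω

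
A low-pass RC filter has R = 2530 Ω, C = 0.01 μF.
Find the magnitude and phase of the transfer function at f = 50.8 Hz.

Step 1 — Angular frequency: ω = 2π·50.8 = 319.2 rad/s.
Step 2 — Transfer function: H(jω) = 1/(1 + jωRC).
Step 3 — Denominator: 1 + jωRC = 1 + j·319.2·2530·1e-08 = 1 + j0.008075.
Step 4 — H = 0.9999 - j0.008075.
Step 5 — Magnitude: |H| = 1 (-0.0 dB); phase: φ = -0.5°.

|H| = 1 (-0.0 dB), φ = -0.5°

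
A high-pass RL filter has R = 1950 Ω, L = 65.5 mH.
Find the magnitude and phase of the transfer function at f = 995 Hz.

Step 1 — Angular frequency: ω = 2π·995 = 6252 rad/s.
Step 2 — Transfer function: H(jω) = jωL/(R + jωL).
Step 3 — Numerator jωL = j·409.5; denominator R + jωL = 1950 + j409.5.
Step 4 — H = 0.04224 + j0.2011.
Step 5 — Magnitude: |H| = 0.2055 (-13.7 dB); phase: φ = 78.1°.

|H| = 0.2055 (-13.7 dB), φ = 78.1°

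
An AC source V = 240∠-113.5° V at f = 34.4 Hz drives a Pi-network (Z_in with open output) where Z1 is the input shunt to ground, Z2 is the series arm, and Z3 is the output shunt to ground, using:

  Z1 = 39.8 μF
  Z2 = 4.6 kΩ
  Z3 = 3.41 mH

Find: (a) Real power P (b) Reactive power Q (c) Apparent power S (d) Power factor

Step 1 — Angular frequency: ω = 2π·f = 2π·34.4 = 216.1 rad/s.
Step 2 — Component impedances:
  Z1: Z = 1/(jωC) = -j/(ω·C) = 0 - j116.2 Ω
  Z2: Z = R = 4600 Ω
  Z3: Z = jωL = j·216.1·0.00341 = 0 + j0.737 Ω
Step 3 — With open output, the series arm Z2 and the output shunt Z3 appear in series to ground: Z2 + Z3 = 4600 + j0.737 Ω.
Step 4 — Parallel with input shunt Z1: Z_in = Z1 || (Z2 + Z3) = 2.936 - j116.2 Ω = 116.2∠-88.6° Ω.
Step 5 — Source phasor: V = 240∠-113.5° V = -95.7 - j220.1 V.
Step 6 — Current: I = V / Z = 1.873 - j0.8711 A = 2.065∠-24.9° A.
Step 7 — Complex power: S = V·I* = 12.52 - j495.5 VA.
Step 8 — Real power: P = Re(S) = 12.52 W.
Step 9 — Reactive power: Q = Im(S) = -495.5 VAR.
Step 10 — Apparent power: |S| = 495.7 VA.
Step 11 — Power factor: PF = P/|S| = 0.02526 (leading).

(a) P = 12.52 W  (b) Q = -495.5 VAR  (c) S = 495.7 VA  (d) PF = 0.02526 (leading)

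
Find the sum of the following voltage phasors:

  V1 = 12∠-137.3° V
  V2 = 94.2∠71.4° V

Step 1 — Convert each phasor to rectangular form:
  V1 = 12·(cos(-137.3°) + j·sin(-137.3°)) = -8.819 - j8.138 V
  V2 = 94.2·(cos(71.4°) + j·sin(71.4°)) = 30.05 + j89.28 V
Step 2 — Sum components: V_total = 21.23 + j81.14 V.
Step 3 — Convert to polar: |V_total| = 83.87 V, ∠V_total = 75.3°.

V_total = 83.87∠75.3° V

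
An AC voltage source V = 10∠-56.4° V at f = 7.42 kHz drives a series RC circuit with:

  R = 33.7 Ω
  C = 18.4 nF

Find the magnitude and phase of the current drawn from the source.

Step 1 — Angular frequency: ω = 2π·f = 2π·7420 = 4.662e+04 rad/s.
Step 2 — Component impedances:
  R: Z = R = 33.7 Ω
  C: Z = 1/(jωC) = -j/(ω·C) = 0 - j1166 Ω
Step 3 — Series combination: Z_total = R + C = 33.7 - j1166 Ω = 1166∠-88.3° Ω.
Step 4 — Source phasor: V = 10∠-56.4° V = 5.534 - j8.329 V.
Step 5 — Ohm's law: I = V / Z_total = (5.534 - j8.329) / (33.7 - j1166) = 0.007276 + j0.004537 A.
Step 6 — Convert to polar: |I| = 0.008575 A, ∠I = 31.9°.

I = 0.008575∠31.9° A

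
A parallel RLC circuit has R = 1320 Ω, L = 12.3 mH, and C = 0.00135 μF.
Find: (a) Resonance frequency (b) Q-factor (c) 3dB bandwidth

Step 1 — Resonance: ω₀ = 1/√(LC) = 1/√(0.0123·1.35e-09) = 2.454e+05 rad/s.
Step 2 — f₀ = ω₀/(2π) = 3.906e+04 Hz.
Step 3 — Parallel Q: Q = R/(ω₀L) = 1320/(2.454e+05·0.0123) = 0.4373.
Step 4 — Bandwidth: Δω = ω₀/Q = 5.612e+05 rad/s; BW = Δω/(2π) = 8.931e+04 Hz.

(a) f₀ = 3.906e+04 Hz  (b) Q = 0.4373  (c) BW = 8.931e+04 Hz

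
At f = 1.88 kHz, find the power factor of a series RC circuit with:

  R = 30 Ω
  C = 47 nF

Step 1 — Angular frequency: ω = 2π·f = 2π·1880 = 1.181e+04 rad/s.
Step 2 — Component impedances:
  R: Z = R = 30 Ω
  C: Z = 1/(jωC) = -j/(ω·C) = 0 - j1801 Ω
Step 3 — Series combination: Z_total = R + C = 30 - j1801 Ω = 1801∠-89.0° Ω.
Step 4 — Power factor: PF = cos(φ) = Re(Z)/|Z| = 30/1801.5 = 0.01665.
Step 5 — Type: Im(Z) = -1801 ⇒ leading (phase φ = -89.0°).

PF = 0.01665 (leading, φ = -89.0°)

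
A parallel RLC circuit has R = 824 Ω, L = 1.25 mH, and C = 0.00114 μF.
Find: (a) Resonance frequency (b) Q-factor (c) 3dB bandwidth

Step 1 — Resonance: ω₀ = 1/√(LC) = 1/√(0.00125·1.14e-09) = 8.377e+05 rad/s.
Step 2 — f₀ = ω₀/(2π) = 1.333e+05 Hz.
Step 3 — Parallel Q: Q = R/(ω₀L) = 824/(8.377e+05·0.00125) = 0.7869.
Step 4 — Bandwidth: Δω = ω₀/Q = 1.065e+06 rad/s; BW = Δω/(2π) = 1.694e+05 Hz.

(a) f₀ = 1.333e+05 Hz  (b) Q = 0.7869  (c) BW = 1.694e+05 Hz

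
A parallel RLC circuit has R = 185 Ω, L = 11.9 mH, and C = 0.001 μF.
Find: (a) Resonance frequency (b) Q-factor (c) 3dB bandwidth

Step 1 — Resonance: ω₀ = 1/√(LC) = 1/√(0.0119·1e-09) = 2.899e+05 rad/s.
Step 2 — f₀ = ω₀/(2π) = 4.614e+04 Hz.
Step 3 — Parallel Q: Q = R/(ω₀L) = 185/(2.899e+05·0.0119) = 0.05363.
Step 4 — Bandwidth: Δω = ω₀/Q = 5.405e+06 rad/s; BW = Δω/(2π) = 8.603e+05 Hz.

(a) f₀ = 4.614e+04 Hz  (b) Q = 0.05363  (c) BW = 8.603e+05 Hz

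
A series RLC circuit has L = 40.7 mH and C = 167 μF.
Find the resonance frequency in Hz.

Step 1 — Resonance condition Im(Z)=0 gives ω₀ = 1/√(LC).
Step 2 — ω₀ = 1/√(0.0407·0.000167) = 383.6 rad/s.
Step 3 — f₀ = ω₀/(2π) = 61.05 Hz.

f₀ = 61.05 Hz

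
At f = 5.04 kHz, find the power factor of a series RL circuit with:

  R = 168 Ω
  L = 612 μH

Step 1 — Angular frequency: ω = 2π·f = 2π·5040 = 3.167e+04 rad/s.
Step 2 — Component impedances:
  R: Z = R = 168 Ω
  L: Z = jωL = j·3.167e+04·0.000612 = 0 + j19.38 Ω
Step 3 — Series combination: Z_total = R + L = 168 + j19.38 Ω = 169.1∠6.6° Ω.
Step 4 — Power factor: PF = cos(φ) = Re(Z)/|Z| = 168/169.11 = 0.9934.
Step 5 — Type: Im(Z) = 19.38 ⇒ lagging (phase φ = 6.6°).

PF = 0.9934 (lagging, φ = 6.6°)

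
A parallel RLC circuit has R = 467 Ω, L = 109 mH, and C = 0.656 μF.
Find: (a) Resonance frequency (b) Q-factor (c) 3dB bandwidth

Step 1 — Resonance: ω₀ = 1/√(LC) = 1/√(0.109·6.56e-07) = 3740 rad/s.
Step 2 — f₀ = ω₀/(2π) = 595.2 Hz.
Step 3 — Parallel Q: Q = R/(ω₀L) = 467/(3740·0.109) = 1.146.
Step 4 — Bandwidth: Δω = ω₀/Q = 3264 rad/s; BW = Δω/(2π) = 519.5 Hz.

(a) f₀ = 595.2 Hz  (b) Q = 1.146  (c) BW = 519.5 Hz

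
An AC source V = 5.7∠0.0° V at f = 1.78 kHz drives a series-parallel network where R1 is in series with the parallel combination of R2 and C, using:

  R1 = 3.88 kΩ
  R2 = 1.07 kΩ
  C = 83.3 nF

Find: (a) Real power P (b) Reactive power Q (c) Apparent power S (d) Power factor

Step 1 — Angular frequency: ω = 2π·f = 2π·1780 = 1.118e+04 rad/s.
Step 2 — Component impedances:
  R1: Z = R = 3880 Ω
  R2: Z = R = 1070 Ω
  C: Z = 1/(jωC) = -j/(ω·C) = 0 - j1073 Ω
Step 3 — Parallel branch: R2 || C = 1/(1/R2 + 1/C) = 536.7 - j535 Ω.
Step 4 — Series with R1: Z_total = R1 + (R2 || C) = 4417 - j535 Ω = 4449∠-6.9° Ω.
Step 5 — Source phasor: V = 5.7∠0.0° V = 5.7 V.
Step 6 — Current: I = V / Z = 0.001272 + j0.0001541 A = 0.001281∠6.9° A.
Step 7 — Complex power: S = V·I* = 0.00725 - j0.0008782 VA.
Step 8 — Real power: P = Re(S) = 0.00725 W.
Step 9 — Reactive power: Q = Im(S) = -0.0008782 VAR.
Step 10 — Apparent power: |S| = 0.007303 VA.
Step 11 — Power factor: PF = P/|S| = 0.9927 (leading).

(a) P = 0.00725 W  (b) Q = -0.0008782 VAR  (c) S = 0.007303 VA  (d) PF = 0.9927 (leading)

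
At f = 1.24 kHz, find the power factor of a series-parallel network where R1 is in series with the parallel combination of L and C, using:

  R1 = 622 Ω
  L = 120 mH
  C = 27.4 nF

Step 1 — Angular frequency: ω = 2π·f = 2π·1240 = 7791 rad/s.
Step 2 — Component impedances:
  R1: Z = R = 622 Ω
  L: Z = jωL = j·7791·0.12 = 0 + j934.9 Ω
  C: Z = 1/(jωC) = -j/(ω·C) = 0 - j4684 Ω
Step 3 — Parallel branch: L || C = 1/(1/L + 1/C) = 0 + j1168 Ω.
Step 4 — Series with R1: Z_total = R1 + (L || C) = 622 + j1168 Ω = 1323∠62.0° Ω.
Step 5 — Power factor: PF = cos(φ) = Re(Z)/|Z| = 622/1323.4 = 0.47.
Step 6 — Type: Im(Z) = 1168 ⇒ lagging (phase φ = 62.0°).

PF = 0.47 (lagging, φ = 62.0°)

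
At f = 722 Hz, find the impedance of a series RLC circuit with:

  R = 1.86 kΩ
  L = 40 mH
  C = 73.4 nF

Step 1 — Angular frequency: ω = 2π·f = 2π·722 = 4536 rad/s.
Step 2 — Component impedances:
  R: Z = R = 1860 Ω
  L: Z = jωL = j·4536·0.04 = 0 + j181.5 Ω
  C: Z = 1/(jωC) = -j/(ω·C) = 0 - j3003 Ω
Step 3 — Series combination: Z_total = R + L + C = 1860 - j2822 Ω = 3380∠-56.6° Ω.

Z = 1860 - j2822 Ω = 3380∠-56.6° Ω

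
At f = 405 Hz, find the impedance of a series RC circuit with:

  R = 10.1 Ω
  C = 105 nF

Step 1 — Angular frequency: ω = 2π·f = 2π·405 = 2545 rad/s.
Step 2 — Component impedances:
  R: Z = R = 10.1 Ω
  C: Z = 1/(jωC) = -j/(ω·C) = 0 - j3743 Ω
Step 3 — Series combination: Z_total = R + C = 10.1 - j3743 Ω = 3743∠-89.8° Ω.

Z = 10.1 - j3743 Ω = 3743∠-89.8° Ω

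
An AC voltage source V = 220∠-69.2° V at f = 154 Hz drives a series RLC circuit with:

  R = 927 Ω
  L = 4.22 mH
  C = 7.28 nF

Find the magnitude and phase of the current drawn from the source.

Step 1 — Angular frequency: ω = 2π·f = 2π·154 = 967.6 rad/s.
Step 2 — Component impedances:
  R: Z = R = 927 Ω
  L: Z = jωL = j·967.6·0.00422 = 0 + j4.083 Ω
  C: Z = 1/(jωC) = -j/(ω·C) = 0 - j1.42e+05 Ω
Step 3 — Series combination: Z_total = R + L + C = 927 - j1.42e+05 Ω = 1.42e+05∠-89.6° Ω.
Step 4 — Source phasor: V = 220∠-69.2° V = 78.12 - j205.7 V.
Step 5 — Ohm's law: I = V / Z_total = (78.12 - j205.7) / (927 - j1.42e+05) = 0.001452 + j0.0005409 A.
Step 6 — Convert to polar: |I| = 0.00155 A, ∠I = 20.4°.

I = 0.00155∠20.4° A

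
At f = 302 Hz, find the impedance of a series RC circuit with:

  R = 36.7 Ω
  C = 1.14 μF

Step 1 — Angular frequency: ω = 2π·f = 2π·302 = 1898 rad/s.
Step 2 — Component impedances:
  R: Z = R = 36.7 Ω
  C: Z = 1/(jωC) = -j/(ω·C) = 0 - j462.3 Ω
Step 3 — Series combination: Z_total = R + C = 36.7 - j462.3 Ω = 463.7∠-85.5° Ω.

Z = 36.7 - j462.3 Ω = 463.7∠-85.5° Ω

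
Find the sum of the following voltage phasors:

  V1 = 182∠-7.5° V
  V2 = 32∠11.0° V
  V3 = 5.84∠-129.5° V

Step 1 — Convert each phasor to rectangular form:
  V1 = 182·(cos(-7.5°) + j·sin(-7.5°)) = 180.4 - j23.76 V
  V2 = 32·(cos(11.0°) + j·sin(11.0°)) = 31.41 + j6.106 V
  V3 = 5.84·(cos(-129.5°) + j·sin(-129.5°)) = -3.715 - j4.506 V
Step 2 — Sum components: V_total = 208.1 - j22.16 V.
Step 3 — Convert to polar: |V_total| = 209.3 V, ∠V_total = -6.1°.

V_total = 209.3∠-6.1° V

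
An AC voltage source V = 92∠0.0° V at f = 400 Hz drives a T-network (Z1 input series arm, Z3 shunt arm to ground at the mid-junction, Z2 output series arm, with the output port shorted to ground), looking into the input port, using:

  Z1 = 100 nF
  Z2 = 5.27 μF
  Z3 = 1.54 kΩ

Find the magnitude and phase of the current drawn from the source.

Step 1 — Angular frequency: ω = 2π·f = 2π·400 = 2513 rad/s.
Step 2 — Component impedances:
  Z1: Z = 1/(jωC) = -j/(ω·C) = 0 - j3979 Ω
  Z2: Z = 1/(jωC) = -j/(ω·C) = 0 - j75.5 Ω
  Z3: Z = R = 1540 Ω
Step 3 — With the output port shorted to ground, the output series arm Z2 runs from the junction to ground; the shunt arm Z3 also runs from the junction to ground. They appear in parallel: Z3 || Z2 = 3.693 - j75.32 Ω.
Step 4 — Series with input arm Z1: Z_in = Z1 + (Z3 || Z2) = 3.693 - j4054 Ω = 4054∠-89.9° Ω.
Step 5 — Source phasor: V = 92∠0.0° V = 92 V.
Step 6 — Ohm's law: I = V / Z_total = (92) / (3.693 - j4054) = 2.067e-05 + j0.02269 A.
Step 7 — Convert to polar: |I| = 0.02269 A, ∠I = 89.9°.

I = 0.02269∠89.9° A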